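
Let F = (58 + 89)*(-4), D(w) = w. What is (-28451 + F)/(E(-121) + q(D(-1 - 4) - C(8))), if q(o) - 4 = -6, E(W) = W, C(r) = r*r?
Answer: 29039/123 ≈ 236.09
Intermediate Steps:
C(r) = r²
F = -588 (F = 147*(-4) = -588)
q(o) = -2 (q(o) = 4 - 6 = -2)
(-28451 + F)/(E(-121) + q(D(-1 - 4) - C(8))) = (-28451 - 588)/(-121 - 2) = -29039/(-123) = -29039*(-1/123) = 29039/123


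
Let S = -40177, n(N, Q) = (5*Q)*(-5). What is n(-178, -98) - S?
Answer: 42627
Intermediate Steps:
n(N, Q) = -25*Q
n(-178, -98) - S = -25*(-98) - 1*(-40177) = 2450 + 40177 = 42627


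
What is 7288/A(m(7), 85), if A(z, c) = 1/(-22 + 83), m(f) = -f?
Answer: 444568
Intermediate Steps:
A(z, c) = 1/61
7288/A(m(7), 85) = 7288/(1/61) = 7288*61 = 444568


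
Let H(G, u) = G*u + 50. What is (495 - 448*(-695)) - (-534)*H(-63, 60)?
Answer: -1679965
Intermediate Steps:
H(G, u) = 50 + G*u
(495 - 448*(-695)) - (-534)*H(-63, 60) = (495 - 448*(-695)) - (-534)*(50 - 63*60) = (495 + 311360) - (-534)*(50 - 3780) = 311855 - (-534)*(-3730) = 311855 - 1*1991820 = 311855 - 1991820 = -1679965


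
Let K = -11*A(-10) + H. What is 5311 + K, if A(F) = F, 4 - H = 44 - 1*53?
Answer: 5434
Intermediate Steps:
H = 13 (H = 4 - (44 - 1*53) = 4 - (44 - 53) = 4 - 1*(-9) = 4 + 9 = 13)
K = 123 (K = -11*(-10) + 13 = 110 + 13 = 123)
5311 + K = 5311 + 123 = 5434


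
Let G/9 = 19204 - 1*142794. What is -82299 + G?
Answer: -1194609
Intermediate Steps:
G = -1112310 (G = 9*(19204 - 1*142794) = 9*(19204 - 142794) = 9*(-123590) = -1112310)
-82299 + G = -82299 - 1112310 = -1194609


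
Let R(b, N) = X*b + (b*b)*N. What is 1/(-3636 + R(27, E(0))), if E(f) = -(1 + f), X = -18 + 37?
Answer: -1/3852 ≈ -0.00025961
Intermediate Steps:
X = 19
E(f) = -1 - f
R(b, N) = 19*b + N*b² (R(b, N) = 19*b + (b*b)*N = 19*b + b²*N = 19*b + N*b²)
1/(-3636 + R(27, E(0))) = 1/(-3636 + 27*(19 + (-1 - 1*0)*27)) = 1/(-3636 + 27*(19 + (-1 + 0)*27)) = 1/(-3636 + 27*(19 - 1*27)) = 1/(-3636 + 27*(19 - 27)) = 1/(-3636 + 27*(-8)) = 1/(-3636 - 216) = 1/(-3852) = -1/3852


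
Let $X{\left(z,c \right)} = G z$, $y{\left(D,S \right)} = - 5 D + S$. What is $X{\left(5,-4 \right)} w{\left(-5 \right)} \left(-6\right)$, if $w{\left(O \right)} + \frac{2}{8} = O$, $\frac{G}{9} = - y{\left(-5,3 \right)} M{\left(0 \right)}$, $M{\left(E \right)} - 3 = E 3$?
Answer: $-119070$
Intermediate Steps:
$M{\left(E \right)} = 3 + 3 E$ ($M{\left(E \right)} = 3 + E 3 = 3 + 3 E$)
$y{\left(D,S \right)} = S - 5 D$
$G = -756$ ($G = 9 - (3 - -25) \left(3 + 3 \cdot 0\right) = 9 - (3 + 25) \left(3 + 0\right) = 9 \left(-1\right) 28 \cdot 3 = 9 \left(\left(-28\right) 3\right) = 9 \left(-84\right) = -756$)
$w{\left(O \right)} = - \frac{1}{4} + O$
$X{\left(z,c \right)} = - 756 z$
$X{\left(5,-4 \right)} w{\left(-5 \right)} \left(-6\right) = \left(-756\right) 5 \left(- \frac{1}{4} - 5\right) \left(-6\right) = \left(-3780\right) \left(- \frac{21}{4}\right) \left(-6\right) = 19845 \left(-6\right) = -119070$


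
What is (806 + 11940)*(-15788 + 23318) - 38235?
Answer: 95939145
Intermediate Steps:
(806 + 11940)*(-15788 + 23318) - 38235 = 12746*7530 - 38235 = 95977380 - 38235 = 95939145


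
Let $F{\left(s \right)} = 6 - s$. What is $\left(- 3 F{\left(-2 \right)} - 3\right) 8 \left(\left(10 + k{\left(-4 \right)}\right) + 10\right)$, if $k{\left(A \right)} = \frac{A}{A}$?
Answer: $-4536$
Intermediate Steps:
$k{\left(A \right)} = 1$
$\left(- 3 F{\left(-2 \right)} - 3\right) 8 \left(\left(10 + k{\left(-4 \right)}\right) + 10\right) = \left(- 3 \left(6 - -2\right) - 3\right) 8 \left(\left(10 + 1\right) + 10\right) = \left(- 3 \left(6 + 2\right) - 3\right) 8 \left(11 + 10\right) = \left(\left(-3\right) 8 - 3\right) 8 \cdot 21 = \left(-24 - 3\right) 8 \cdot 21 = \left(-27\right) 8 \cdot 21 = \left(-216\right) 21 = -4536$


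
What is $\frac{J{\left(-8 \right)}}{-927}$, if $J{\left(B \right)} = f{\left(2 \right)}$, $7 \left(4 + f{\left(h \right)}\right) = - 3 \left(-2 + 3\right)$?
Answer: $\frac{31}{6489} \approx 0.0047773$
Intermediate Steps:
$f{\left(h \right)} = - \frac{31}{7}$ ($f{\left(h \right)} = -4 + \frac{\left(-3\right) \left(-2 + 3\right)}{7} = -4 + \frac{\left(-3\right) 1}{7} = -4 + \frac{1}{7} \left(-3\right) = -4 - \frac{3}{7} = - \frac{31}{7}$)
$J{\left(B \right)} = - \frac{31}{7}$
$\frac{J{\left(-8 \right)}}{-927} = - \frac{31}{7 \left(-927\right)} = \left(- \frac{31}{7}\right) \left(- \frac{1}{927}\right) = \frac{31}{6489}$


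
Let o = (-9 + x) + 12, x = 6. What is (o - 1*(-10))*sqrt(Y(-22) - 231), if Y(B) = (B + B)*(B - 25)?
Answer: 19*sqrt(1837) ≈ 814.34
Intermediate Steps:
o = 9 (o = (-9 + 6) + 12 = -3 + 12 = 9)
Y(B) = 2*B*(-25 + B) (Y(B) = (2*B)*(-25 + B) = 2*B*(-25 + B))
(o - 1*(-10))*sqrt(Y(-22) - 231) = (9 - 1*(-10))*sqrt(2*(-22)*(-25 - 22) - 231) = (9 + 10)*sqrt(2*(-22)*(-47) - 231) = 19*sqrt(2068 - 231) = 19*sqrt(1837)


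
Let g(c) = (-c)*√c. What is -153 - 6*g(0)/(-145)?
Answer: -153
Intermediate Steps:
g(c) = -c^(3/2)
-153 - 6*g(0)/(-145) = -153 - 6*(-0^(3/2))/(-145) = -153 - 6*(-1*0)*(-1)/145 = -153 - 0*(-1)/145 = -153 - 6*0 = -153 + 0 = -153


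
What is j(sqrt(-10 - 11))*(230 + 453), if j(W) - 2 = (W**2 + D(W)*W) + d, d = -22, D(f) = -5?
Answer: -28003 - 3415*I*sqrt(21) ≈ -28003.0 - 15650.0*I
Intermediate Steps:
j(W) = -20 + W**2 - 5*W (j(W) = 2 + ((W**2 - 5*W) - 22) = 2 + (-22 + W**2 - 5*W) = -20 + W**2 - 5*W)
j(sqrt(-10 - 11))*(230 + 453) = (-20 + (sqrt(-10 - 11))**2 - 5*sqrt(-10 - 11))*(230 + 453) = (-20 + (sqrt(-21))**2 - 5*I*sqrt(21))*683 = (-20 + (I*sqrt(21))**2 - 5*I*sqrt(21))*683 = (-20 - 21 - 5*I*sqrt(21))*683 = (-41 - 5*I*sqrt(21))*683 = -28003 - 3415*I*sqrt(21)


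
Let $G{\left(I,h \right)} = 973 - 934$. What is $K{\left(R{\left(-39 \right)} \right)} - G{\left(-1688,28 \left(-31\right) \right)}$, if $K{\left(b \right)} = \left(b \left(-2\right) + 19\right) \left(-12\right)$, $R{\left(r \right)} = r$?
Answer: $-1203$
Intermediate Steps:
$G{\left(I,h \right)} = 39$
$K{\left(b \right)} = -228 + 24 b$ ($K{\left(b \right)} = \left(- 2 b + 19\right) \left(-12\right) = \left(19 - 2 b\right) \left(-12\right) = -228 + 24 b$)
$K{\left(R{\left(-39 \right)} \right)} - G{\left(-1688,28 \left(-31\right) \right)} = \left(-228 + 24 \left(-39\right)\right) - 39 = \left(-228 - 936\right) - 39 = -1164 - 39 = -1203$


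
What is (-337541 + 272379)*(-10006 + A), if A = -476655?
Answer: 31711804082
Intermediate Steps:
(-337541 + 272379)*(-10006 + A) = (-337541 + 272379)*(-10006 - 476655) = -65162*(-486661) = 31711804082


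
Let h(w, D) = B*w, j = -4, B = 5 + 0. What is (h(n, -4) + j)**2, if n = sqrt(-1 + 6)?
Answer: 141 - 40*sqrt(5) ≈ 51.557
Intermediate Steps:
B = 5
n = sqrt(5) ≈ 2.2361
h(w, D) = 5*w
(h(n, -4) + j)**2 = (5*sqrt(5) - 4)**2 = (-4 + 5*sqrt(5))**2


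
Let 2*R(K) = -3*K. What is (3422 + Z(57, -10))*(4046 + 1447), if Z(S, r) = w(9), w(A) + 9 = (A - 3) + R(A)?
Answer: 37412823/2 ≈ 1.8706e+7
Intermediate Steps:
R(K) = -3*K/2 (R(K) = (-3*K)/2 = -3*K/2)
w(A) = -12 - A/2 (w(A) = -9 + ((A - 3) - 3*A/2) = -9 + ((-3 + A) - 3*A/2) = -9 + (-3 - A/2) = -12 - A/2)
Z(S, r) = -33/2 (Z(S, r) = -12 - ½*9 = -12 - 9/2 = -33/2)
(3422 + Z(57, -10))*(4046 + 1447) = (3422 - 33/2)*(4046 + 1447) = (6811/2)*5493 = 37412823/2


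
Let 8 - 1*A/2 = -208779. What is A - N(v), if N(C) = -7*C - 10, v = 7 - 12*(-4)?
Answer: 417969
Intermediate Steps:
v = 55 (v = 7 + 48 = 55)
N(C) = -10 - 7*C
A = 417574 (A = 16 - 2*(-208779) = 16 + 417558 = 417574)
A - N(v) = 417574 - (-10 - 7*55) = 417574 - (-10 - 385) = 417574 - 1*(-395) = 417574 + 395 = 417969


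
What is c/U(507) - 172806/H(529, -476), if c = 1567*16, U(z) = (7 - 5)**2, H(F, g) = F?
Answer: 3142966/529 ≈ 5941.3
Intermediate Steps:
U(z) = 4 (U(z) = 2**2 = 4)
c = 25072
c/U(507) - 172806/H(529, -476) = 25072/4 - 172806/529 = 25072*(1/4) - 172806*1/529 = 6268 - 172806/529 = 3142966/529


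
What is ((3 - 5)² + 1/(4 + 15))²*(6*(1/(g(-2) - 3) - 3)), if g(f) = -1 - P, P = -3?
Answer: -142296/361 ≈ -394.17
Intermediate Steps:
g(f) = 2 (g(f) = -1 - 1*(-3) = -1 + 3 = 2)
((3 - 5)² + 1/(4 + 15))²*(6*(1/(g(-2) - 3) - 3)) = ((3 - 5)² + 1/(4 + 15))²*(6*(1/(2 - 3) - 3)) = ((-2)² + 1/19)²*(6*(1/(-1) - 3)) = (4 + 1/19)²*(6*(-1 - 3)) = (77/19)²*(6*(-4)) = (5929/361)*(-24) = -142296/361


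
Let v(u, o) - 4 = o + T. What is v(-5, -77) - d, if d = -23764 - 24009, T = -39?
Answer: 47661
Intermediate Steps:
v(u, o) = -35 + o (v(u, o) = 4 + (o - 39) = 4 + (-39 + o) = -35 + o)
d = -47773
v(-5, -77) - d = (-35 - 77) - 1*(-47773) = -112 + 47773 = 47661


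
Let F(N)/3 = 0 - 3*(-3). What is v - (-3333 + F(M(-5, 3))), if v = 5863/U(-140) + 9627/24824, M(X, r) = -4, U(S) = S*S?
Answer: 201108731839/60818800 ≈ 3306.7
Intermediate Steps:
U(S) = S**2
F(N) = 27 (F(N) = 3*(0 - 3*(-3)) = 3*(0 + 9) = 3*9 = 27)
v = 41779039/60818800 (v = 5863/((-140)**2) + 9627/24824 = 5863/19600 + 9627*(1/24824) = 5863*(1/19600) + 9627/24824 = 5863/19600 + 9627/24824 = 41779039/60818800 ≈ 0.68694)
v - (-3333 + F(M(-5, 3))) = 41779039/60818800 - (-3333 + 27) = 41779039/60818800 - 1*(-3306) = 41779039/60818800 + 3306 = 201108731839/60818800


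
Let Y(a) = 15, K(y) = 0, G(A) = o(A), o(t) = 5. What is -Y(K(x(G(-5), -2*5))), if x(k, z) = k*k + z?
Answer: -15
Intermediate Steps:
G(A) = 5
x(k, z) = z + k**2 (x(k, z) = k**2 + z = z + k**2)
-Y(K(x(G(-5), -2*5))) = -1*15 = -15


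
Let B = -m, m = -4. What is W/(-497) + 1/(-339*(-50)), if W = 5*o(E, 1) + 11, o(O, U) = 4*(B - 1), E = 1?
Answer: -16943/118650 ≈ -0.14280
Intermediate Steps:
B = 4 (B = -1*(-4) = 4)
o(O, U) = 12 (o(O, U) = 4*(4 - 1) = 4*3 = 12)
W = 71 (W = 5*12 + 11 = 60 + 11 = 71)
W/(-497) + 1/(-339*(-50)) = 71/(-497) + 1/(-339*(-50)) = 71*(-1/497) - 1/339*(-1/50) = -⅐ + 1/16950 = -16943/118650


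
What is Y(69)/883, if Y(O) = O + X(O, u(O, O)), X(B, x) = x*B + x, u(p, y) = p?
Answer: 4899/883 ≈ 5.5481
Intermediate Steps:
X(B, x) = x + B*x (X(B, x) = B*x + x = x + B*x)
Y(O) = O + O*(1 + O)
Y(69)/883 = (69*(2 + 69))/883 = (69*71)*(1/883) = 4899*(1/883) = 4899/883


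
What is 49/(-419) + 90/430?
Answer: 1664/18017 ≈ 0.092357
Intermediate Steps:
49/(-419) + 90/430 = 49*(-1/419) + 90*(1/430) = -49/419 + 9/43 = 1664/18017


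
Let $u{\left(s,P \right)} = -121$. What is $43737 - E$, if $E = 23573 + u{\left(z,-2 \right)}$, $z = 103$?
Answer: $20285$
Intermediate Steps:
$E = 23452$ ($E = 23573 - 121 = 23452$)
$43737 - E = 43737 - 23452 = 20285$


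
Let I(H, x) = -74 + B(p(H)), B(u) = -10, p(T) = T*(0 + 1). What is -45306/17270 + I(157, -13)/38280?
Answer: -119543/45530 ≈ -2.6256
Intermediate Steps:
p(T) = T (p(T) = T*1 = T)
I(H, x) = -84 (I(H, x) = -74 - 10 = -84)
-45306/17270 + I(157, -13)/38280 = -45306/17270 - 84/38280 = -45306*1/17270 - 84*1/38280 = -22653/8635 - 7/3190 = -119543/45530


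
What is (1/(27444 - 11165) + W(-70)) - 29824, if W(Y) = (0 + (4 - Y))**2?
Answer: -396361091/16279 ≈ -24348.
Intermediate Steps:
W(Y) = (4 - Y)**2
(1/(27444 - 11165) + W(-70)) - 29824 = (1/(27444 - 11165) + (-4 - 70)**2) - 29824 = (1/16279 + (-74)**2) - 29824 = (1/16279 + 5476) - 29824 = 89143805/16279 - 29824 = -396361091/16279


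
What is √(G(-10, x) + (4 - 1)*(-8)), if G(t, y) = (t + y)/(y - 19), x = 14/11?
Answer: 2*I*√24830/65 ≈ 4.8485*I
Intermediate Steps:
x = 14/11 (x = 14*(1/11) = 14/11 ≈ 1.2727)
G(t, y) = (t + y)/(-19 + y)
√(G(-10, x) + (4 - 1)*(-8)) = √((-10 + 14/11)/(-19 + 14/11) + (4 - 1)*(-8)) = √(-96/11/(-195/11) + 3*(-8)) = √(-11/195*(-96/11) - 24) = √(32/65 - 24) = √(-1528/65) = 2*I*√24830/65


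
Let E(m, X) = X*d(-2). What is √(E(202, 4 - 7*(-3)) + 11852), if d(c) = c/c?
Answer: √11877 ≈ 108.98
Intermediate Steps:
d(c) = 1
E(m, X) = X (E(m, X) = X*1 = X)
√(E(202, 4 - 7*(-3)) + 11852) = √((4 - 7*(-3)) + 11852) = √((4 + 21) + 11852) = √(25 + 11852) = √11877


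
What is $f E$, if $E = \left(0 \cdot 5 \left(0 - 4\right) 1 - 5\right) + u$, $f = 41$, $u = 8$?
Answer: $123$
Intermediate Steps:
$E = 3$ ($E = \left(0 \cdot 5 \left(0 - 4\right) 1 - 5\right) + 8 = \left(0 \cdot 5 \left(-4\right) 1 - 5\right) + 8 = \left(0 \left(-20\right) 1 - 5\right) + 8 = \left(0 \cdot 1 - 5\right) + 8 = \left(0 - 5\right) + 8 = -5 + 8 = 3$)
$f E = 41 \cdot 3 = 123$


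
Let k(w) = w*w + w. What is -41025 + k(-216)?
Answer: 5415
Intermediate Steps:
k(w) = w + w**2 (k(w) = w**2 + w = w + w**2)
-41025 + k(-216) = -41025 - 216*(1 - 216) = -41025 - 216*(-215) = -41025 + 46440 = 5415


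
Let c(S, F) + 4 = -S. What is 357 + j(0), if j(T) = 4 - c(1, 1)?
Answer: 366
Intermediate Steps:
c(S, F) = -4 - S
j(T) = 9 (j(T) = 4 - (-4 - 1*1) = 4 - (-4 - 1) = 4 - 1*(-5) = 4 + 5 = 9)
357 + j(0) = 357 + 9 = 366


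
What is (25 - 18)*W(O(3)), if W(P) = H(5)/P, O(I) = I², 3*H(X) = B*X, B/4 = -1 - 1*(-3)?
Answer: 280/27 ≈ 10.370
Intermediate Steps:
B = 8 (B = 4*(-1 - 1*(-3)) = 4*(-1 + 3) = 4*2 = 8)
H(X) = 8*X/3 (H(X) = (8*X)/3 = 8*X/3)
W(P) = 40/(3*P) (W(P) = ((8/3)*5)/P = 40/(3*P))
(25 - 18)*W(O(3)) = (25 - 18)*(40/(3*(3²))) = 7*((40/3)/9) = 7*((40/3)*(⅑)) = 7*(40/27) = 280/27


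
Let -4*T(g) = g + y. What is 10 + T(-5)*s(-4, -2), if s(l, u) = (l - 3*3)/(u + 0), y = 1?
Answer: 33/2 ≈ 16.500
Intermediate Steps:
s(l, u) = (-9 + l)/u (s(l, u) = (l - 9)/u = (-9 + l)/u)
T(g) = -¼ - g/4 (T(g) = -(g + 1)/4 = -(1 + g)/4 = -¼ - g/4)
10 + T(-5)*s(-4, -2) = 10 + (-¼ - ¼*(-5))*((-9 - 4)/(-2)) = 10 + (-¼ + 5/4)*(-½*(-13)) = 10 + 1*(13/2) = 10 + 13/2 = 33/2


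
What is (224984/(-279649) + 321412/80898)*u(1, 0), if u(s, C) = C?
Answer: 0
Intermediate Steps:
(224984/(-279649) + 321412/80898)*u(1, 0) = (224984/(-279649) + 321412/80898)*0 = (224984*(-1/279649) + 321412*(1/80898))*0 = (-224984/279649 + 160706/40449)*0 = (35840894378/11311522401)*0 = 0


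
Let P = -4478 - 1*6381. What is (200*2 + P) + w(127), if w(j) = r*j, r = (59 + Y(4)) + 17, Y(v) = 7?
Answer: 82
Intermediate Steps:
r = 83 (r = (59 + 7) + 17 = 66 + 17 = 83)
P = -10859 (P = -4478 - 6381 = -10859)
w(j) = 83*j
(200*2 + P) + w(127) = (200*2 - 10859) + 83*127 = (400 - 10859) + 10541 = -10459 + 10541 = 82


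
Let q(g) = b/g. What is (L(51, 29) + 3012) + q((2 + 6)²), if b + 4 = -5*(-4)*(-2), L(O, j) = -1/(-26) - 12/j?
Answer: 18161973/6032 ≈ 3010.9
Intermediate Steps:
L(O, j) = 1/26 - 12/j (L(O, j) = -1*(-1/26) - 12/j = 1/26 - 12/j)
b = -44 (b = -4 - 5*(-4)*(-2) = -4 + 20*(-2) = -4 - 40 = -44)
q(g) = -44/g
(L(51, 29) + 3012) + q((2 + 6)²) = ((1/26)*(-312 + 29)/29 + 3012) - 44/(2 + 6)² = ((1/26)*(1/29)*(-283) + 3012) - 44/(8²) = (-283/754 + 3012) - 44/64 = 2270765/754 - 44*1/64 = 2270765/754 - 11/16 = 18161973/6032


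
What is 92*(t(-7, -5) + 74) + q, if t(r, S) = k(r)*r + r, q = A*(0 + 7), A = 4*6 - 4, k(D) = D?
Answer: 10812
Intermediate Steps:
A = 20 (A = 24 - 4 = 20)
q = 140 (q = 20*(0 + 7) = 20*7 = 140)
t(r, S) = r + r**2 (t(r, S) = r*r + r = r**2 + r = r + r**2)
92*(t(-7, -5) + 74) + q = 92*(-7*(1 - 7) + 74) + 140 = 92*(-7*(-6) + 74) + 140 = 92*(42 + 74) + 140 = 92*116 + 140 = 10672 + 140 = 10812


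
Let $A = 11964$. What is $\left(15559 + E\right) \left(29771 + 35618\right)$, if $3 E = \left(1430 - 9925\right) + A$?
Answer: $\frac{3278996794}{3} \approx 1.093 \cdot 10^{9}$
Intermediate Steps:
$E = \frac{3469}{3}$ ($E = \frac{\left(1430 - 9925\right) + 11964}{3} = \frac{-8495 + 11964}{3} = \frac{1}{3} \cdot 3469 = \frac{3469}{3} \approx 1156.3$)
$\left(15559 + E\right) \left(29771 + 35618\right) = \left(15559 + \frac{3469}{3}\right) \left(29771 + 35618\right) = \frac{50146}{3} \cdot 65389 = \frac{3278996794}{3}$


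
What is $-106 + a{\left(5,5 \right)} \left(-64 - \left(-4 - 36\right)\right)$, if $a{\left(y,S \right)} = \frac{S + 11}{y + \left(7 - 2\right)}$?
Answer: $- \frac{722}{5} \approx -144.4$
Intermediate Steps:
$a{\left(y,S \right)} = \frac{11 + S}{5 + y}$ ($a{\left(y,S \right)} = \frac{11 + S}{y + \left(7 - 2\right)} = \frac{11 + S}{y + 5} = \frac{11 + S}{5 + y}$)
$-106 + a{\left(5,5 \right)} \left(-64 - \left(-4 - 36\right)\right) = -106 + \frac{11 + 5}{5 + 5} \left(-64 - \left(-4 - 36\right)\right) = -106 + \frac{1}{10} \cdot 16 \left(-64 - \left(-4 - 36\right)\right) = -106 + \frac{1}{10} \cdot 16 \left(-64 - -40\right) = -106 + \frac{8 \left(-64 + 40\right)}{5} = -106 + \frac{8}{5} \left(-24\right) = -106 - \frac{192}{5} = - \frac{722}{5}$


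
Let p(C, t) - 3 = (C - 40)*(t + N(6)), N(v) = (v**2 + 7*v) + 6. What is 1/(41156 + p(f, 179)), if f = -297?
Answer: -1/47472 ≈ -2.1065e-5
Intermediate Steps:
N(v) = 6 + v**2 + 7*v
p(C, t) = 3 + (-40 + C)*(84 + t) (p(C, t) = 3 + (C - 40)*(t + (6 + 6**2 + 7*6)) = 3 + (-40 + C)*(t + (6 + 36 + 42)) = 3 + (-40 + C)*(t + 84) = 3 + (-40 + C)*(84 + t))
1/(41156 + p(f, 179)) = 1/(41156 + (-3357 - 40*179 + 84*(-297) - 297*179)) = 1/(41156 + (-3357 - 7160 - 24948 - 53163)) = 1/(41156 - 88628) = 1/(-47472) = -1/47472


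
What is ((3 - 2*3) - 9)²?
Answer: 144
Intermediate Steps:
((3 - 2*3) - 9)² = ((3 - 6) - 9)² = (-3 - 9)² = (-12)² = 144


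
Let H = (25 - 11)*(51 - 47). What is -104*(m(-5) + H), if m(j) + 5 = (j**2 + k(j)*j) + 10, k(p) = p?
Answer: -11544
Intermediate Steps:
H = 56 (H = 14*4 = 56)
m(j) = 5 + 2*j**2 (m(j) = -5 + ((j**2 + j*j) + 10) = -5 + ((j**2 + j**2) + 10) = -5 + (2*j**2 + 10) = -5 + (10 + 2*j**2) = 5 + 2*j**2)
-104*(m(-5) + H) = -104*((5 + 2*(-5)**2) + 56) = -104*((5 + 2*25) + 56) = -104*((5 + 50) + 56) = -104*(55 + 56) = -104*111 = -11544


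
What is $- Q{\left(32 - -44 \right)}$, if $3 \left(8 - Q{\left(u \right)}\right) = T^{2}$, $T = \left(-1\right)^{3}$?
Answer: $- \frac{23}{3} \approx -7.6667$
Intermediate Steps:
$T = -1$
$Q{\left(u \right)} = \frac{23}{3}$ ($Q{\left(u \right)} = 8 - \frac{\left(-1\right)^{2}}{3} = 8 - \frac{1}{3} = \frac{23}{3}$)
$- Q{\left(32 - -44 \right)} = \left(-1\right) \frac{23}{3} = - \frac{23}{3}$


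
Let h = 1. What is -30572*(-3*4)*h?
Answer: 366864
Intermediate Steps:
-30572*(-3*4)*h = -30572*(-3*4) = -(-366864) = -30572*(-12) = 366864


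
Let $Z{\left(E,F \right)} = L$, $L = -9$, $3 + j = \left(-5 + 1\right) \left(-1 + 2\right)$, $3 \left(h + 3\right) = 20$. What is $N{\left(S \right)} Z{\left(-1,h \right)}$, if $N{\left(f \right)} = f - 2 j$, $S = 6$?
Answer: $-180$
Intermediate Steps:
$h = \frac{11}{3}$ ($h = -3 + \frac{1}{3} \cdot 20 = -3 + \frac{20}{3} = \frac{11}{3} \approx 3.6667$)
$j = -7$ ($j = -3 + \left(-5 + 1\right) \left(-1 + 2\right) = -3 - 4 = -7$)
$Z{\left(E,F \right)} = -9$
$N{\left(f \right)} = 14 + f$ ($N{\left(f \right)} = f - -14 = f + 14 = 14 + f$)
$N{\left(S \right)} Z{\left(-1,h \right)} = \left(14 + 6\right) \left(-9\right) = 20 \left(-9\right) = -180$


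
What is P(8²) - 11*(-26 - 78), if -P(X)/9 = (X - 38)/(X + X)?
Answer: 73099/64 ≈ 1142.2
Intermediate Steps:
P(X) = -9*(-38 + X)/(2*X) (P(X) = -9*(X - 38)/(X + X) = -9*(-38 + X)/(2*X))
P(8²) - 11*(-26 - 78) = (-9/2 + 171/(8²)) - 11*(-26 - 78) = (-9/2 + 171/64) - 11*(-104) = (-9/2 + 171*(1/64)) - 1*(-1144) = (-9/2 + 171/64) + 1144 = -117/64 + 1144 = 73099/64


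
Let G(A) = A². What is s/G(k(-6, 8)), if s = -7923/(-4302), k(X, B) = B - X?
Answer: 2641/281064 ≈ 0.0093964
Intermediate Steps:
s = 2641/1434 (s = -7923*(-1/4302) = 2641/1434 ≈ 1.8417)
s/G(k(-6, 8)) = 2641/(1434*((8 - 1*(-6))²)) = 2641/(1434*((8 + 6)²)) = 2641/(1434*(14²)) = (2641/1434)/196 = (2641/1434)*(1/196) = 2641/281064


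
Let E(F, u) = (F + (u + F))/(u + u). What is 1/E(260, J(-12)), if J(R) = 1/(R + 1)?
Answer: -2/5719 ≈ -0.00034971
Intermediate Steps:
J(R) = 1/(1 + R)
E(F, u) = (u + 2*F)/(2*u) (E(F, u) = (F + (F + u))/((2*u)) = (u + 2*F)*(1/(2*u)) = (u + 2*F)/(2*u))
1/E(260, J(-12)) = 1/((260 + 1/(2*(1 - 12)))/(1/(1 - 12))) = 1/((260 + (½)/(-11))/(1/(-11))) = 1/((260 + (½)*(-1/11))/(-1/11)) = 1/(-11*(260 - 1/22)) = 1/(-11*5719/22) = 1/(-5719/2) = -2/5719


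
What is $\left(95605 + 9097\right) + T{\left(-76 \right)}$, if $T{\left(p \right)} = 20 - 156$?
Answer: $104566$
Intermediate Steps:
$T{\left(p \right)} = -136$
$\left(95605 + 9097\right) + T{\left(-76 \right)} = \left(95605 + 9097\right) - 136 = 104702 - 136 = 104566$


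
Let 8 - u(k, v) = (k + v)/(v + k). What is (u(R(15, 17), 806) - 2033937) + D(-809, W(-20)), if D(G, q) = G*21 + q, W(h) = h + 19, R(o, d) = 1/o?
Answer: -2050920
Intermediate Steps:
u(k, v) = 7 (u(k, v) = 8 - (k + v)/(v + k) = 8 - (k + v)/(k + v) = 8 - 1*1 = 8 - 1 = 7)
W(h) = 19 + h
D(G, q) = q + 21*G (D(G, q) = 21*G + q = q + 21*G)
(u(R(15, 17), 806) - 2033937) + D(-809, W(-20)) = (7 - 2033937) + ((19 - 20) + 21*(-809)) = -2033930 + (-1 - 16989) = -2033930 - 16990 = -2050920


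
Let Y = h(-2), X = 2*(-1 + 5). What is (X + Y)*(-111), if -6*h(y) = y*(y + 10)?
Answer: -1184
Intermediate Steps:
h(y) = -y*(10 + y)/6 (h(y) = -y*(y + 10)/6 = -y*(10 + y)/6)
X = 8 (X = 2*4 = 8)
Y = 8/3 (Y = -⅙*(-2)*(10 - 2) = -⅙*(-2)*8 = 8/3 ≈ 2.6667)
(X + Y)*(-111) = (8 + 8/3)*(-111) = (32/3)*(-111) = -1184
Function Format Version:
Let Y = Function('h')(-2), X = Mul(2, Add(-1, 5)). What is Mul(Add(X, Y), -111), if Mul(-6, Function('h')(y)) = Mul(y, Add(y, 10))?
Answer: -1184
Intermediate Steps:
Function('h')(y) = Mul(Rational(-1, 6), y, Add(10, y)) (Function('h')(y) = Mul(Rational(-1, 6), Mul(y, Add(y, 10))) = Mul(Rational(-1, 6), Mul(y, Add(10, y))) = Mul(Rational(-1, 6), y, Add(10, y)))
X = 8 (X = Mul(2, 4) = 8)
Y = Rational(8, 3) (Y = Mul(Rational(-1, 6), -2, Add(10, -2)) = Mul(Rational(-1, 6), -2, 8) = Rational(8, 3) ≈ 2.6667)
Mul(Add(X, Y), -111) = Mul(Add(8, Rational(8, 3)), -111) = Mul(Rational(32, 3), -111) = -1184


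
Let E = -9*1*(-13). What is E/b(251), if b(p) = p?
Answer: 117/251 ≈ 0.46614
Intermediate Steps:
E = 117 (E = -9*(-13) = 117)
E/b(251) = 117/251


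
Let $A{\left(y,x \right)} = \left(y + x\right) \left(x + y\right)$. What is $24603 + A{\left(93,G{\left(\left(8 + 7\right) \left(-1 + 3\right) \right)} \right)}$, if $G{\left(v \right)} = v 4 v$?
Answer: $13662852$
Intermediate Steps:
$G{\left(v \right)} = 4 v^{2}$
$A{\left(y,x \right)} = \left(x + y\right)^{2}$ ($A{\left(y,x \right)} = \left(x + y\right) \left(x + y\right) = \left(x + y\right)^{2}$)
$24603 + A{\left(93,G{\left(\left(8 + 7\right) \left(-1 + 3\right) \right)} \right)} = 24603 + \left(4 \left(\left(8 + 7\right) \left(-1 + 3\right)\right)^{2} + 93\right)^{2} = 24603 + \left(4 \left(15 \cdot 2\right)^{2} + 93\right)^{2} = 24603 + \left(4 \cdot 30^{2} + 93\right)^{2} = 24603 + \left(4 \cdot 900 + 93\right)^{2} = 24603 + \left(3600 + 93\right)^{2} = 24603 + 3693^{2} = 24603 + 13638249 = 13662852$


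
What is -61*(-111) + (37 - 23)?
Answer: 6785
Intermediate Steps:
-61*(-111) + (37 - 23) = 6771 + 14 = 6785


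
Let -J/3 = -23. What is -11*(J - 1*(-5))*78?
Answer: -63492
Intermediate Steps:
J = 69 (J = -3*(-23) = 69)
-11*(J - 1*(-5))*78 = -11*(69 - 1*(-5))*78 = -11*(69 + 5)*78 = -11*74*78 = -814*78 = -63492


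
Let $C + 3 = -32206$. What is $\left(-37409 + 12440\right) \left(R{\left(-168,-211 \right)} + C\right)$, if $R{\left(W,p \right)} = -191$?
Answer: $808995600$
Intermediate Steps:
$C = -32209$ ($C = -3 - 32206 = -32209$)
$\left(-37409 + 12440\right) \left(R{\left(-168,-211 \right)} + C\right) = \left(-37409 + 12440\right) \left(-191 - 32209\right) = \left(-24969\right) \left(-32400\right) = 808995600$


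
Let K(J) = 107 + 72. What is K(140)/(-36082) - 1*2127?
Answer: -76746593/36082 ≈ -2127.0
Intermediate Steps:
K(J) = 179
K(140)/(-36082) - 1*2127 = 179/(-36082) - 1*2127 = 179*(-1/36082) - 2127 = -179/36082 - 2127 = -76746593/36082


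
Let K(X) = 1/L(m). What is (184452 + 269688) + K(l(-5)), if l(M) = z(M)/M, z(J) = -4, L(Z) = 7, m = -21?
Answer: 3178981/7 ≈ 4.5414e+5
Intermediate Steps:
l(M) = -4/M
K(X) = 1/7
(184452 + 269688) + K(l(-5)) = (184452 + 269688) + 1/7 = 454140 + 1/7 = 3178981/7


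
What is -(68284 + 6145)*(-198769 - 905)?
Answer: 14861536146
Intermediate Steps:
-(68284 + 6145)*(-198769 - 905) = -74429*(-199674) = -1*(-14861536146) = 14861536146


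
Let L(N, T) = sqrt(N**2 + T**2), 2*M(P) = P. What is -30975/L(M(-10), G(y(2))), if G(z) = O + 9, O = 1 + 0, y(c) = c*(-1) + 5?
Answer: -1239*sqrt(5) ≈ -2770.5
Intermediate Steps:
y(c) = 5 - c (y(c) = -c + 5 = 5 - c)
O = 1
M(P) = P/2
G(z) = 10 (G(z) = 1 + 9 = 10)
-30975/L(M(-10), G(y(2))) = -30975/sqrt(((1/2)*(-10))**2 + 10**2) = -30975/sqrt((-5)**2 + 100) = -30975/sqrt(25 + 100) = -30975*sqrt(5)/25 = -1239*sqrt(5)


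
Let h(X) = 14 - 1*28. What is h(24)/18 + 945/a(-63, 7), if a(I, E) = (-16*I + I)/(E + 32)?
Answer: 344/9 ≈ 38.222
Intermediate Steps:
a(I, E) = -15*I/(32 + E) (a(I, E) = (-15*I)/(32 + E) = -15*I/(32 + E))
h(X) = -14 (h(X) = 14 - 28 = -14)
h(24)/18 + 945/a(-63, 7) = -14/18 + 945/((-15*(-63)/(32 + 7))) = -14*1/18 + 945/((-15*(-63)/39)) = -7/9 + 945/((-15*(-63)*1/39)) = -7/9 + 945/(315/13) = -7/9 + 945*(13/315) = -7/9 + 39 = 344/9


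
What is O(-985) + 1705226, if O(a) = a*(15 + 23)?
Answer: 1667796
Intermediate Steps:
O(a) = 38*a (O(a) = a*38 = 38*a)
O(-985) + 1705226 = 38*(-985) + 1705226 = -37430 + 1705226 = 1667796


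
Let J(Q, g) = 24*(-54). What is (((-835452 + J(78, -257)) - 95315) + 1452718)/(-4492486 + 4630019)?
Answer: 520655/137533 ≈ 3.7857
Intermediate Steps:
J(Q, g) = -1296
(((-835452 + J(78, -257)) - 95315) + 1452718)/(-4492486 + 4630019) = (((-835452 - 1296) - 95315) + 1452718)/(-4492486 + 4630019) = ((-836748 - 95315) + 1452718)/137533 = (-932063 + 1452718)*(1/137533) = 520655*(1/137533) = 520655/137533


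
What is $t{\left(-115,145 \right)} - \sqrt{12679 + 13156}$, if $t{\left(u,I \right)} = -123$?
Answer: $-123 - \sqrt{25835} \approx -283.73$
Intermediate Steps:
$t{\left(-115,145 \right)} - \sqrt{12679 + 13156} = -123 - \sqrt{12679 + 13156} = -123 - \sqrt{25835}$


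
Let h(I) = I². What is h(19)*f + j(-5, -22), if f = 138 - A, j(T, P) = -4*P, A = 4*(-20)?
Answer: 78786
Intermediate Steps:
A = -80
f = 218 (f = 138 - 1*(-80) = 138 + 80 = 218)
h(19)*f + j(-5, -22) = 19²*218 - 4*(-22) = 361*218 + 88 = 78698 + 88 = 78786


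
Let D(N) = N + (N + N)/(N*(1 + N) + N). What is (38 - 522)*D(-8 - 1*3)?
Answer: 48884/9 ≈ 5431.6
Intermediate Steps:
D(N) = N + 2*N/(N + N*(1 + N)) (D(N) = N + (2*N)/(N + N*(1 + N)) = N + 2*N/(N + N*(1 + N)))
(38 - 522)*D(-8 - 1*3) = (38 - 522)*((2 + (-8 - 1*3)² + 2*(-8 - 1*3))/(2 + (-8 - 1*3))) = -484*(2 + (-8 - 3)² + 2*(-8 - 3))/(2 + (-8 - 3)) = -484*(2 + (-11)² + 2*(-11))/(2 - 11) = -484*(2 + 121 - 22)/(-9) = -(-484)*101/9 = -484*(-101/9) = 48884/9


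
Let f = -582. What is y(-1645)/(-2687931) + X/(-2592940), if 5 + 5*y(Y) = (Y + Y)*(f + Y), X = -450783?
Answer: -862643307709/2323214602380 ≈ -0.37131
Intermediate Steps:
y(Y) = -1 + 2*Y*(-582 + Y)/5 (y(Y) = -1 + ((Y + Y)*(-582 + Y))/5 = -1 + ((2*Y)*(-582 + Y))/5 = -1 + (2*Y*(-582 + Y))/5 = -1 + 2*Y*(-582 + Y)/5)
y(-1645)/(-2687931) + X/(-2592940) = (-1 - 1164/5*(-1645) + (2/5)*(-1645)**2)/(-2687931) - 450783/(-2592940) = (-1 + 382956 + (2/5)*2706025)*(-1/2687931) - 450783*(-1/2592940) = (-1 + 382956 + 1082410)*(-1/2687931) + 450783/2592940 = 1465365*(-1/2687931) + 450783/2592940 = -488455/895977 + 450783/2592940 = -862643307709/2323214602380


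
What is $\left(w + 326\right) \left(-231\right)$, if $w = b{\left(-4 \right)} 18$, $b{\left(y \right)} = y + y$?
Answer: $-42042$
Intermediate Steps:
$b{\left(y \right)} = 2 y$
$w = -144$ ($w = 2 \left(-4\right) 18 = \left(-8\right) 18 = -144$)
$\left(w + 326\right) \left(-231\right) = \left(-144 + 326\right) \left(-231\right) = 182 \left(-231\right) = -42042$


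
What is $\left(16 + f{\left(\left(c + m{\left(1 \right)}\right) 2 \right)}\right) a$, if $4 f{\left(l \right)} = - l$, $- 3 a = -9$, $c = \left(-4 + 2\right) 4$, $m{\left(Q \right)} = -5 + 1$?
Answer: $66$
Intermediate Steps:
$m{\left(Q \right)} = -4$
$c = -8$ ($c = \left(-2\right) 4 = -8$)
$a = 3$ ($a = \left(- \frac{1}{3}\right) \left(-9\right) = 3$)
$f{\left(l \right)} = - \frac{l}{4}$ ($f{\left(l \right)} = \frac{\left(-1\right) l}{4} = - \frac{l}{4}$)
$\left(16 + f{\left(\left(c + m{\left(1 \right)}\right) 2 \right)}\right) a = \left(16 - \frac{\left(-8 - 4\right) 2}{4}\right) 3 = \left(16 - \frac{\left(-12\right) 2}{4}\right) 3 = \left(16 - -6\right) 3 = \left(16 + 6\right) 3 = 22 \cdot 3 = 66$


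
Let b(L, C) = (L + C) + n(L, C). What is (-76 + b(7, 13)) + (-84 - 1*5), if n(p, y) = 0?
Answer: -145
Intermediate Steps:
b(L, C) = C + L (b(L, C) = (L + C) + 0 = (C + L) + 0 = C + L)
(-76 + b(7, 13)) + (-84 - 1*5) = (-76 + (13 + 7)) + (-84 - 1*5) = (-76 + 20) + (-84 - 5) = -56 - 89 = -145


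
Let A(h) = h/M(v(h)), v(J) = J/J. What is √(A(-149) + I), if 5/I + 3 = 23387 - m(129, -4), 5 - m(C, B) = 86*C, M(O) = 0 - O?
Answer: √177069943986/34473 ≈ 12.207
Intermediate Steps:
v(J) = 1
M(O) = -O
m(C, B) = 5 - 86*C
A(h) = -h (A(h) = h/((-1*1)) = h/(-1) = h*(-1) = -h)
I = 5/34473 (I = 5/(-3 + (23387 - (5 - 86*129))) = 5/(-3 + (23387 - (5 - 11094))) = 5/(-3 + (23387 - 1*(-11089))) = 5/(-3 + (23387 + 11089)) = 5/(-3 + 34476) = 5/34473 ≈ 0.00014504)
√(A(-149) + I) = √(-1*(-149) + 5/34473) = √(149 + 5/34473) = √(5136482/34473) = √177069943986/34473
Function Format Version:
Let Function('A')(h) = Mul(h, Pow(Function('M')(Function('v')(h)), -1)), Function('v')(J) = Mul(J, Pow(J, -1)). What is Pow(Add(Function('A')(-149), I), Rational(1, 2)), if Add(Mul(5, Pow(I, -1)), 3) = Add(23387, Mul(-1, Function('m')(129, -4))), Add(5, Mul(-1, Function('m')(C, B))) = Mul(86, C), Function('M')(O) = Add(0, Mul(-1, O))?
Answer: Mul(Rational(1, 34473), Pow(177069943986, Rational(1, 2))) ≈ 12.207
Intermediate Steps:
Function('v')(J) = 1
Function('M')(O) = Mul(-1, O)
Function('m')(C, B) = Add(5, Mul(-86, C)) (Function('m')(C, B) = Add(5, Mul(-1, Mul(86, C))) = Add(5, Mul(-86, C)))
Function('A')(h) = Mul(-1, h) (Function('A')(h) = Mul(h, Pow(Mul(-1, 1), -1)) = Mul(h, Pow(-1, -1)) = Mul(h, -1) = Mul(-1, h))
I = Rational(5, 34473) (I = Mul(5, Pow(Add(-3, Add(23387, Mul(-1, Add(5, Mul(-86, 129))))), -1)) = Mul(5, Pow(Add(-3, Add(23387, Mul(-1, Add(5, -11094)))), -1)) = Mul(5, Pow(Add(-3, Add(23387, Mul(-1, -11089))), -1)) = Mul(5, Pow(Add(-3, Add(23387, 11089)), -1)) = Mul(5, Pow(Add(-3, 34476), -1)) = Mul(5, Pow(34473, -1)) = Mul(5, Rational(1, 34473)) = Rational(5, 34473) ≈ 0.00014504)
Pow(Add(Function('A')(-149), I), Rational(1, 2)) = Pow(Add(Mul(-1, -149), Rational(5, 34473)), Rational(1, 2)) = Pow(Add(149, Rational(5, 34473)), Rational(1, 2)) = Pow(Rational(5136482, 34473), Rational(1, 2)) = Mul(Rational(1, 34473), Pow(177069943986, Rational(1, 2)))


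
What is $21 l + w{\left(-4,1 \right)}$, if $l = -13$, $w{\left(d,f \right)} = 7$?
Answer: $-266$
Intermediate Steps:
$21 l + w{\left(-4,1 \right)} = 21 \left(-13\right) + 7 = -273 + 7 = -266$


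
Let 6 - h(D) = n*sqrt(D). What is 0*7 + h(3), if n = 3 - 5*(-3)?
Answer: 6 - 18*sqrt(3) ≈ -25.177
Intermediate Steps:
n = 18 (n = 3 + 15 = 18)
h(D) = 6 - 18*sqrt(D)
0*7 + h(3) = 0*7 + (6 - 18*sqrt(3)) = 0 + (6 - 18*sqrt(3)) = 6 - 18*sqrt(3)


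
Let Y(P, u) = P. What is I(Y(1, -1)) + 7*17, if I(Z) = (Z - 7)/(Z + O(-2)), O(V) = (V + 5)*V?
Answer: 601/5 ≈ 120.20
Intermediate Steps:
O(V) = V*(5 + V) (O(V) = (5 + V)*V = V*(5 + V))
I(Z) = (-7 + Z)/(-6 + Z) (I(Z) = (Z - 7)/(Z - 2*(5 - 2)) = (-7 + Z)/(Z - 2*3) = (-7 + Z)/(Z - 6) = (-7 + Z)/(-6 + Z))
I(Y(1, -1)) + 7*17 = (-7 + 1)/(-6 + 1) + 7*17 = -6/(-5) + 119 = -⅕*(-6) + 119 = 6/5 + 119 = 601/5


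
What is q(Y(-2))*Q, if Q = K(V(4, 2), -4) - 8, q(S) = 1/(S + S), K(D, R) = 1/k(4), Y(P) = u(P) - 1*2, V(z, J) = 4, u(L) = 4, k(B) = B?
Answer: -31/16 ≈ -1.9375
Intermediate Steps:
Y(P) = 2 (Y(P) = 4 - 1*2 = 4 - 2 = 2)
K(D, R) = ¼ (K(D, R) = 1/4 = ¼)
q(S) = 1/(2*S)
Q = -31/4 (Q = ¼ - 8 = -31/4 ≈ -7.7500)
q(Y(-2))*Q = ((½)/2)*(-31/4) = ((½)*(½))*(-31/4) = (¼)*(-31/4) = -31/16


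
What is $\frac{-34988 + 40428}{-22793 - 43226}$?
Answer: $- \frac{5440}{66019} \approx -0.082401$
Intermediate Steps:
$\frac{-34988 + 40428}{-22793 - 43226} = \frac{5440}{-66019} = 5440 \left(- \frac{1}{66019}\right) = - \frac{5440}{66019}$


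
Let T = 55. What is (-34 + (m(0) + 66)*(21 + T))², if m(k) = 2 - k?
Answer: 26357956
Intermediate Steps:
(-34 + (m(0) + 66)*(21 + T))² = (-34 + ((2 - 1*0) + 66)*(21 + 55))² = (-34 + ((2 + 0) + 66)*76)² = (-34 + (2 + 66)*76)² = (-34 + 68*76)² = (-34 + 5168)² = 5134² = 26357956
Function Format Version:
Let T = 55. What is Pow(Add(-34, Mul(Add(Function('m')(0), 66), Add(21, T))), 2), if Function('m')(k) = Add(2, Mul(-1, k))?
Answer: 26357956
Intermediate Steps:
Pow(Add(-34, Mul(Add(Function('m')(0), 66), Add(21, T))), 2) = Pow(Add(-34, Mul(Add(Add(2, Mul(-1, 0)), 66), Add(21, 55))), 2) = Pow(Add(-34, Mul(Add(Add(2, 0), 66), 76)), 2) = Pow(Add(-34, Mul(Add(2, 66), 76)), 2) = Pow(Add(-34, Mul(68, 76)), 2) = Pow(Add(-34, 5168), 2) = Pow(5134, 2) = 26357956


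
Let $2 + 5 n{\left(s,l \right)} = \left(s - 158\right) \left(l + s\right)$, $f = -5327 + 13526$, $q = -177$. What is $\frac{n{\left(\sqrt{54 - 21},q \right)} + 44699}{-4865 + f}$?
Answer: $\frac{125746}{8335} - \frac{67 \sqrt{33}}{3334} \approx 14.971$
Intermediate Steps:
$f = 8199$
$n{\left(s,l \right)} = - \frac{2}{5} + \frac{\left(-158 + s\right) \left(l + s\right)}{5}$ ($n{\left(s,l \right)} = - \frac{2}{5} + \frac{\left(s - 158\right) \left(l + s\right)}{5} = - \frac{2}{5} + \frac{\left(-158 + s\right) \left(l + s\right)}{5}$)
$\frac{n{\left(\sqrt{54 - 21},q \right)} + 44699}{-4865 + f} = \frac{\left(- \frac{2}{5} - - \frac{27966}{5} - \frac{158 \sqrt{54 - 21}}{5} + \frac{\left(\sqrt{54 - 21}\right)^{2}}{5} + \frac{1}{5} \left(-177\right) \sqrt{54 - 21}\right) + 44699}{-4865 + 8199} = \frac{\left(- \frac{2}{5} + \frac{27966}{5} - \frac{158 \sqrt{33}}{5} + \frac{\left(\sqrt{33}\right)^{2}}{5} + \frac{1}{5} \left(-177\right) \sqrt{33}\right) + 44699}{3334} = \left(\left(- \frac{2}{5} + \frac{27966}{5} - \frac{158 \sqrt{33}}{5} + \frac{1}{5} \cdot 33 - \frac{177 \sqrt{33}}{5}\right) + 44699\right) \frac{1}{3334} = \left(\left(- \frac{2}{5} + \frac{27966}{5} - \frac{158 \sqrt{33}}{5} + \frac{33}{5} - \frac{177 \sqrt{33}}{5}\right) + 44699\right) \frac{1}{3334} = \left(\left(\frac{27997}{5} - 67 \sqrt{33}\right) + 44699\right) \frac{1}{3334} = \left(\frac{251492}{5} - 67 \sqrt{33}\right) \frac{1}{3334} = \frac{125746}{8335} - \frac{67 \sqrt{33}}{3334}$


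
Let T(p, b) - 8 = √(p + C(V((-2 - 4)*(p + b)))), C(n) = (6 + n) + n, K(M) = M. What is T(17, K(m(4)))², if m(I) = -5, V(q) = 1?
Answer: 169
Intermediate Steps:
C(n) = 6 + 2*n
T(p, b) = 8 + √(8 + p) (T(p, b) = 8 + √(p + (6 + 2*1)) = 8 + √(p + (6 + 2)) = 8 + √(p + 8) = 8 + √(8 + p))
T(17, K(m(4)))² = (8 + √(8 + 17))² = (8 + √25)² = (8 + 5)² = 13² = 169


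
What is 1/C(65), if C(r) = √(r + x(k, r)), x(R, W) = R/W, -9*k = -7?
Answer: 3*√154505/9508 ≈ 0.12402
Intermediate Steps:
k = 7/9 (k = -⅑*(-7) = 7/9 ≈ 0.77778)
C(r) = √(r + 7/(9*r))
1/C(65) = 1/(√(7/65 + 9*65)/3) = 1/(√(7*(1/65) + 585)/3) = 1/(√(7/65 + 585)/3) = 1/(√(38032/65)/3) = 1/((4*√154505/65)/3) = 1/(4*√154505/195) = 3*√154505/9508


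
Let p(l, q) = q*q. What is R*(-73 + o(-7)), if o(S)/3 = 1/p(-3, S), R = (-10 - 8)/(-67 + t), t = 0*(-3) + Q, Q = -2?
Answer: -21444/1127 ≈ -19.027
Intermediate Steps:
p(l, q) = q**2
t = -2 (t = 0*(-3) - 2 = 0 - 2 = -2)
R = 6/23 (R = (-10 - 8)/(-67 - 2) = -18/(-69) = -18*(-1/69) = 6/23 ≈ 0.26087)
o(S) = 3/S**2 (o(S) = 3/(S**2) = 3/S**2)
R*(-73 + o(-7)) = 6*(-73 + 3/(-7)**2)/23 = 6*(-73 + 3*(1/49))/23 = 6*(-73 + 3/49)/23 = (6/23)*(-3574/49) = -21444/1127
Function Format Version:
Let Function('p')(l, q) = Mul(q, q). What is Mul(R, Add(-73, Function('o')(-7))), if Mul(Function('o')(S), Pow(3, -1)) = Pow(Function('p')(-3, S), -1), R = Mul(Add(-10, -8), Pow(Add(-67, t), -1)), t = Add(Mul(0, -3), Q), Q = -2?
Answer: Rational(-21444, 1127) ≈ -19.027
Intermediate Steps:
Function('p')(l, q) = Pow(q, 2)
t = -2 (t = Add(Mul(0, -3), -2) = Add(0, -2) = -2)
R = Rational(6, 23) (R = Mul(Add(-10, -8), Pow(Add(-67, -2), -1)) = Mul(-18, Pow(-69, -1)) = Mul(-18, Rational(-1, 69)) = Rational(6, 23) ≈ 0.26087)
Function('o')(S) = Mul(3, Pow(S, -2)) (Function('o')(S) = Mul(3, Pow(Pow(S, 2), -1)) = Mul(3, Pow(S, -2)))
Mul(R, Add(-73, Function('o')(-7))) = Mul(Rational(6, 23), Add(-73, Mul(3, Pow(-7, -2)))) = Mul(Rational(6, 23), Add(-73, Mul(3, Rational(1, 49)))) = Mul(Rational(6, 23), Add(-73, Rational(3, 49))) = Mul(Rational(6, 23), Rational(-3574, 49)) = Rational(-21444, 1127)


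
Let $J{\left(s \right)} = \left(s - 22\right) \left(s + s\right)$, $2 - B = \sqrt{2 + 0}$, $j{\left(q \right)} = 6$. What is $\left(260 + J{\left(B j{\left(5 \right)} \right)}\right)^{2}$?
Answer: $28048 - 7872 \sqrt{2} \approx 16915.0$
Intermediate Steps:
$B = 2 - \sqrt{2}$ ($B = 2 - \sqrt{2 + 0} = 2 - \sqrt{2} \approx 0.58579$)
$J{\left(s \right)} = 2 s \left(-22 + s\right)$ ($J{\left(s \right)} = \left(-22 + s\right) 2 s = 2 s \left(-22 + s\right)$)
$\left(260 + J{\left(B j{\left(5 \right)} \right)}\right)^{2} = \left(260 + 2 \left(2 - \sqrt{2}\right) 6 \left(-22 + \left(2 - \sqrt{2}\right) 6\right)\right)^{2} = \left(260 + 2 \left(12 - 6 \sqrt{2}\right) \left(-22 + \left(12 - 6 \sqrt{2}\right)\right)\right)^{2} = \left(260 + 2 \left(12 - 6 \sqrt{2}\right) \left(-10 - 6 \sqrt{2}\right)\right)^{2} = \left(260 + 2 \left(-10 - 6 \sqrt{2}\right) \left(12 - 6 \sqrt{2}\right)\right)^{2}$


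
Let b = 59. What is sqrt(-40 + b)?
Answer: sqrt(19) ≈ 4.3589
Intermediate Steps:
sqrt(-40 + b) = sqrt(-40 + 59) = sqrt(19)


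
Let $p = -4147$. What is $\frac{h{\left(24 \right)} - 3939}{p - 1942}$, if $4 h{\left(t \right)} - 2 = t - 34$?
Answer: $\frac{3941}{6089} \approx 0.64723$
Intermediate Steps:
$h{\left(t \right)} = -8 + \frac{t}{4}$ ($h{\left(t \right)} = \frac{1}{2} + \frac{t - 34}{4} = \frac{1}{2} + \frac{-34 + t}{4} = \frac{1}{2} + \left(- \frac{17}{2} + \frac{t}{4}\right) = -8 + \frac{t}{4}$)
$\frac{h{\left(24 \right)} - 3939}{p - 1942} = \frac{\left(-8 + \frac{1}{4} \cdot 24\right) - 3939}{-4147 - 1942} = \frac{\left(-8 + 6\right) - 3939}{-6089} = \left(-2 - 3939\right) \left(- \frac{1}{6089}\right) = \left(-3941\right) \left(- \frac{1}{6089}\right) = \frac{3941}{6089}$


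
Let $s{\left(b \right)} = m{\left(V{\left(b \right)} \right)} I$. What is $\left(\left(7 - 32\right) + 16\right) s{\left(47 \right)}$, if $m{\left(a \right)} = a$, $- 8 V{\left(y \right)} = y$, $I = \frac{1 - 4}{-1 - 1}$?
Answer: $\frac{1269}{16} \approx 79.313$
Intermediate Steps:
$I = \frac{3}{2}$ ($I = - \frac{3}{-2} = \left(-3\right) \left(- \frac{1}{2}\right) = \frac{3}{2} \approx 1.5$)
$V{\left(y \right)} = - \frac{y}{8}$
$s{\left(b \right)} = - \frac{3 b}{16}$ ($s{\left(b \right)} = - \frac{b}{8} \cdot \frac{3}{2} = - \frac{3 b}{16}$)
$\left(\left(7 - 32\right) + 16\right) s{\left(47 \right)} = \left(\left(7 - 32\right) + 16\right) \left(\left(- \frac{3}{16}\right) 47\right) = \left(-25 + 16\right) \left(- \frac{141}{16}\right) = \left(-9\right) \left(- \frac{141}{16}\right) = \frac{1269}{16}$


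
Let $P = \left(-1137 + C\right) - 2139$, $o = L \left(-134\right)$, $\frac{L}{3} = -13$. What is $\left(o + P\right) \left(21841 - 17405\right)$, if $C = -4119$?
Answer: $-9621684$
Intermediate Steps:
$L = -39$ ($L = 3 \left(-13\right) = -39$)
$o = 5226$ ($o = \left(-39\right) \left(-134\right) = 5226$)
$P = -7395$ ($P = \left(-1137 - 4119\right) - 2139 = -5256 - 2139 = -7395$)
$\left(o + P\right) \left(21841 - 17405\right) = \left(5226 - 7395\right) \left(21841 - 17405\right) = \left(-2169\right) 4436 = -9621684$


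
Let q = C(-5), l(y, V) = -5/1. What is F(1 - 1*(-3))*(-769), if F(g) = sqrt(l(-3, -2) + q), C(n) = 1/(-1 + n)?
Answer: -769*I*sqrt(186)/6 ≈ -1748.0*I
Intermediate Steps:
l(y, V) = -5 (l(y, V) = -5*1 = -5)
q = -1/6 (q = 1/(-1 - 5) = 1/(-6) = -1/6 ≈ -0.16667)
F(g) = I*sqrt(186)/6 (F(g) = sqrt(-5 - 1/6) = sqrt(-31/6) = I*sqrt(186)/6)
F(1 - 1*(-3))*(-769) = (I*sqrt(186)/6)*(-769) = -769*I*sqrt(186)/6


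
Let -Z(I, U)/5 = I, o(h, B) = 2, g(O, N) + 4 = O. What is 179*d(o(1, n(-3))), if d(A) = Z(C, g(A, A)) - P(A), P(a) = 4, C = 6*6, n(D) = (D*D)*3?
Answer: -32936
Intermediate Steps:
g(O, N) = -4 + O
n(D) = 3*D**2 (n(D) = D**2*3 = 3*D**2)
C = 36
Z(I, U) = -5*I
d(A) = -184 (d(A) = -5*36 - 1*4 = -180 - 4 = -184)
179*d(o(1, n(-3))) = 179*(-184) = -32936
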